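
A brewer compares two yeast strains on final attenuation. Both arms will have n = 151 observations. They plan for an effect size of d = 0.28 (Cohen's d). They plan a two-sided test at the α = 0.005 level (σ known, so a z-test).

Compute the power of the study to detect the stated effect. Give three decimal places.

Noncentrality parameter: δ = d·√(n/2) = 0.28 × √(151/2) = 2.4329
Two-sided α = 0.005 → critical value z_{0.0025} = 2.807.
Power = Φ(δ − 2.807) + Φ(−δ − 2.807) = Φ(-0.374) + Φ(-5.240) = 0.3542 + 0.0000 = 0.3542.

Power ≈ 0.354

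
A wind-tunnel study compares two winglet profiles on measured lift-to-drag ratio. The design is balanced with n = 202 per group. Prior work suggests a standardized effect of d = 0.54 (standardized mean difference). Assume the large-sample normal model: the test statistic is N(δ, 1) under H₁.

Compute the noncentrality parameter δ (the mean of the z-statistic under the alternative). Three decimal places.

δ = d·√(n/2) = 0.54 × √(202/2) = 5.4269

δ ≈ 5.427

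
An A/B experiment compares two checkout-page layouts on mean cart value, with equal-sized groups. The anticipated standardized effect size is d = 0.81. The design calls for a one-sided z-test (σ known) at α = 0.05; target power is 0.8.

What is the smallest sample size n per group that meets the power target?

Set Φ(δ − 1.645) = 0.8; then δ − 1.645 = Φ⁻¹(0.8) = 0.842, giving δ = 2.486.
δ = d·√(n/2) ⇒ n = 2(δ/d)² = 2 × (2.486 / 0.81)² = 18.85.
Rounding up, n = 19 per group.

n = 19 per group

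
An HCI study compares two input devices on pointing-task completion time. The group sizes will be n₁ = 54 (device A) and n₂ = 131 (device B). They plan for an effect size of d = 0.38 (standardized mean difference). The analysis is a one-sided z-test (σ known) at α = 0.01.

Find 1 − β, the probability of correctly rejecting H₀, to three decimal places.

Noncentrality parameter: δ = d / √(1/n₁ + 1/n₂) = 0.38 / √(1/54 + 1/131) = 2.3498
One-sided α = 0.01 → critical value z_{0.01} = 2.326.
Power = Φ(δ − 2.326) = Φ(0.023) = 0.5094.

Power ≈ 0.509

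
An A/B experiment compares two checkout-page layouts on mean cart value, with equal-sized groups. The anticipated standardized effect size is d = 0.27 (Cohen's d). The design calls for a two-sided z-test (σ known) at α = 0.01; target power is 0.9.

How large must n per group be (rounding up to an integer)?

For power 0.9 need Φ(δ − z_{0.005}) = 0.9, so δ = z_{0.005} + z_{0.10} = 2.576 + 1.282 = 3.857.
(For δ > 0 the lower-tail rejection region contributes negligibly to power, so the one-term inversion is standard.)
δ = d·√(n/2) ⇒ n = 2(δ/d)² = 2 × (3.857 / 0.27)² = 408.21.
Rounding up, n = 409 per group.

n = 409 per group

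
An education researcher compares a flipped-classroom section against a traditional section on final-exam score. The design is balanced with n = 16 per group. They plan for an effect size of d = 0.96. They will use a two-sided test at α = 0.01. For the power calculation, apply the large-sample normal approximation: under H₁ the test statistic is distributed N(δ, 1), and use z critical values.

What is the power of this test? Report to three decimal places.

Power ≈ 0.555

Noncentrality parameter: δ = d·√(n/2) = 0.96 × √(16/2) = 2.7153
Critical value for a two-sided test at α = 0.01: z_{α/2} = 2.576.
Power = Φ(δ − 2.576) + Φ(−δ − 2.576) = Φ(0.139) + Φ(-5.291) = 0.5555 + 0.0000 = 0.5555.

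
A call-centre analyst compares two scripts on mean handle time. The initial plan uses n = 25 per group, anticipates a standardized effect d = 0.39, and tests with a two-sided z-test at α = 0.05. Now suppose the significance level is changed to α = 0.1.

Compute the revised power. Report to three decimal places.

δ = d·√(n/2) = 0.39 × √(25/2) = 1.3789 (unchanged). New critical value: z_{0.05} = 1.645.
Revised power = Φ(δ − 1.645) + Φ(−δ − 1.645) = Φ(-0.266) + Φ(-3.024) = 0.3951 + 0.0012 = 0.3964.

Power ≈ 0.396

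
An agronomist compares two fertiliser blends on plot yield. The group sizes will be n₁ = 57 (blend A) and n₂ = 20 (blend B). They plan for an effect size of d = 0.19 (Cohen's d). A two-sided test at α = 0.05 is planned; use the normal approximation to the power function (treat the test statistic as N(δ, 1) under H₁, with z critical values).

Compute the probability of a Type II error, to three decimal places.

Noncentrality parameter: δ = d / √(1/n₁ + 1/n₂) = 0.19 / √(1/57 + 1/20) = 0.7311
Critical value for a two-sided test at α = 0.05: z_{α/2} = 1.960.
Power = Φ(δ − 1.960) + Φ(−δ − 1.960) = Φ(-1.229) + Φ(-2.691) = 0.1096 + 0.0036 = 0.1131.
Type II error: β = 1 − power = 1 − 0.1131 = 0.8869.

β ≈ 0.887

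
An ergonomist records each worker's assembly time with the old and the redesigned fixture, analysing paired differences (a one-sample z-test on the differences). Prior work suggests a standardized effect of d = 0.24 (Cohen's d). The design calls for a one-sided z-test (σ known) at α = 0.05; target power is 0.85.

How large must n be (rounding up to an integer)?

n = 125

Set Φ(δ − 1.645) = 0.85; then δ − 1.645 = Φ⁻¹(0.85) = 1.036, giving δ = 2.681.
δ = d·√n ⇒ n = (δ/d)² = (2.681 / 0.24)² = 124.81.
Rounding up, n = 125.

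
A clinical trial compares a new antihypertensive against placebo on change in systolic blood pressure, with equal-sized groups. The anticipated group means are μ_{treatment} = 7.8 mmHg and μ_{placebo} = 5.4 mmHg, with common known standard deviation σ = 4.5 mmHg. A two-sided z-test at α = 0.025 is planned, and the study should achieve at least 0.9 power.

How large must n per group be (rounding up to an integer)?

n = 88 per group

Standardized effect: d = |μ_{treatment} − μ_{placebo}| / σ = |7.8 − 5.4| / 4.5 = 0.5333
Set Φ(δ − 2.241) = 0.9; then δ − 2.241 = Φ⁻¹(0.9) = 1.282, giving δ = 3.523.
(Ignoring the negligible lower-tail rejection probability gives the usual closed-form inversion.)
δ = d·√(n/2) ⇒ n = 2(δ/d)² = 2 × (3.523 / 0.5333)² = 87.27.
Round up to the next whole unit.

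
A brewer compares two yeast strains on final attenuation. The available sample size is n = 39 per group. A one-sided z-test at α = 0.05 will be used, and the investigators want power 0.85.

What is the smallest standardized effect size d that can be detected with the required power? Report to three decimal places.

d ≈ 0.607

Need Φ(δ − 1.645) = 0.85, so δ = 1.645 + 1.036 = 2.681.
δ = d·√(n/2) ⇒ d = δ/√(n/2) = 2.681/√(39/2) = 0.6072.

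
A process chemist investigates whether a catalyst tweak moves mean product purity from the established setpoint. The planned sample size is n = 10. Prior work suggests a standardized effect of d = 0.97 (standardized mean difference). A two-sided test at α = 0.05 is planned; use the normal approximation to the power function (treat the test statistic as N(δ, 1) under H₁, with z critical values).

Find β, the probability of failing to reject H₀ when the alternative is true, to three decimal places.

β ≈ 0.134

Noncentrality parameter: δ = d·√n = 0.97 × √10 = 3.0674
Two-sided α = 0.05 → critical value z_{0.025} = 1.960.
Power = Φ(δ − 1.960) + Φ(−δ − 1.960) = Φ(1.107) + Φ(-5.027) = 0.8659 + 0.0000 = 0.8659.
Type II error: β = 1 − power = 1 − 0.8659 = 0.1341.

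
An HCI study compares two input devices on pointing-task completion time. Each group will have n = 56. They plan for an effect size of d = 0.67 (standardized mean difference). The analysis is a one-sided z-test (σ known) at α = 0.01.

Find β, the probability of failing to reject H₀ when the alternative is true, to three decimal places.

β ≈ 0.111

Noncentrality parameter: δ = d·√(n/2) = 0.67 × √(56/2) = 3.5453
One-sided α = 0.01 → critical value z_{0.01} = 2.326.
Power = P(Z > 2.326 − δ) = Φ(1.219) = 0.8886.
Type II error: β = 1 − power = 1 − 0.8886 = 0.1114.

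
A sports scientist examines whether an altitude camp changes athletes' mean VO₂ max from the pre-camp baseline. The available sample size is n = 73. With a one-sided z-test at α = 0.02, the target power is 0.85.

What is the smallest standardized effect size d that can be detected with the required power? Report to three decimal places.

d ≈ 0.362

Need Φ(δ − 2.054) = 0.85, so δ = 2.054 + 1.036 = 3.090.
δ = d·√n ⇒ d = δ/√n = 3.090/√73 = 0.3617.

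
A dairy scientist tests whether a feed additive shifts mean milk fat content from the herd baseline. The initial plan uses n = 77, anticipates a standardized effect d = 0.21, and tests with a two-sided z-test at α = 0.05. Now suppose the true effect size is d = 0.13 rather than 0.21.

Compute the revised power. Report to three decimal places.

With d = 0.13: δ = d·√n = 0.13 × √77 = 1.1407. Critical value z_{0.025} = 1.960.
Revised power = Φ(δ − 1.960) + Φ(−δ − 1.960) = Φ(-0.819) + Φ(-3.101) = 0.2063 + 0.0010 = 0.2073.

Power ≈ 0.207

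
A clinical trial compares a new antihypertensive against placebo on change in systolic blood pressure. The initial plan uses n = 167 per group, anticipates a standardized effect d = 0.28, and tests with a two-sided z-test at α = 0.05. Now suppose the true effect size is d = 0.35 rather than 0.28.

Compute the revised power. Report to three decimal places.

Power ≈ 0.892

With d = 0.35: δ = d·√(n/2) = 0.35 × √(167/2) = 3.1982. Critical value z_{0.025} = 1.960.
Revised power = Φ(δ − 1.960) + Φ(−δ − 1.960) = Φ(1.238) + Φ(-5.158) = 0.8922 + 0.0000 = 0.8922.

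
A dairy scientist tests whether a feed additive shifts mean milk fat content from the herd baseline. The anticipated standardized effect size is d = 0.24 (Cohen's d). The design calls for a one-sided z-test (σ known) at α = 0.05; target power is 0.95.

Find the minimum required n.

For power 0.95 need Φ(δ − z_{0.05}) = 0.95, so δ = z_{0.05} + z_{0.05} = 1.645 + 1.645 = 3.290.
δ = d·√n ⇒ n = (δ/d)² = (3.290 / 0.24)² = 187.88.
Rounding up, n = 188.

n = 188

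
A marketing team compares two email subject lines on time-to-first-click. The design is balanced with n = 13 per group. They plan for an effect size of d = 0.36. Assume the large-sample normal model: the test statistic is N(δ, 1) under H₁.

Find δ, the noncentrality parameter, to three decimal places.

δ ≈ 0.918

The noncentrality parameter scales effect size by the design's sample-size factor: δ = d·√(n/2) = 0.36 × √(13/2) = 0.9178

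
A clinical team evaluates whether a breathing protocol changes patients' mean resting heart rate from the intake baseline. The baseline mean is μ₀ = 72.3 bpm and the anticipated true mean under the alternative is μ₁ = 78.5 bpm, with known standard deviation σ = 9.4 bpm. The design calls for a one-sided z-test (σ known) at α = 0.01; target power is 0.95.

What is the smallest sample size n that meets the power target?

Standardized effect: d = |μ₁ − μ₀| / σ = |78.5 − 72.3| / 9.4 = 0.6596
Set Φ(δ − 2.326) = 0.95; then δ − 2.326 = Φ⁻¹(0.95) = 1.645, giving δ = 3.971.
δ = d·√n ⇒ n = (δ/d)² = (3.971 / 0.6596)² = 36.25.
Rounding up, n = 37.

n = 37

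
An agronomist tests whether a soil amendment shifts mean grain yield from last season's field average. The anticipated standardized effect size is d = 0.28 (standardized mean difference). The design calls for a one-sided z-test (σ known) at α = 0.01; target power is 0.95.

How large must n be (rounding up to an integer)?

Set Φ(δ − 2.326) = 0.95; then δ − 2.326 = Φ⁻¹(0.95) = 1.645, giving δ = 3.971.
δ = d·√n ⇒ n = (δ/d)² = (3.971 / 0.28)² = 201.15.
Round up to the next whole unit.

n = 202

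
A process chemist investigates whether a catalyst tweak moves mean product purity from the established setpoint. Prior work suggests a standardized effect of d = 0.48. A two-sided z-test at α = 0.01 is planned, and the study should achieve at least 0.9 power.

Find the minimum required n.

n = 65

Set Φ(δ − 2.576) = 0.9; then δ − 2.576 = Φ⁻¹(0.9) = 1.282, giving δ = 3.857.
(The Φ(−δ − z_{α/2}) term is vanishingly small for δ > 0 and is dropped in the standard sample-size formula.)
δ = d·√n ⇒ n = (δ/d)² = (3.857 / 0.48)² = 64.58.
Round up to the next whole unit.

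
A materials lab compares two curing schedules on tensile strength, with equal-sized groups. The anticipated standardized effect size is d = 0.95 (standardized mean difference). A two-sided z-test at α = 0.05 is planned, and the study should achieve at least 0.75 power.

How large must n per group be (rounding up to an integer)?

n = 16 per group

Set Φ(δ − 1.960) = 0.75; then δ − 1.960 = Φ⁻¹(0.75) = 0.674, giving δ = 2.634.
(For δ > 0 the lower-tail rejection region contributes negligibly to power, so the one-term inversion is standard.)
δ = d·√(n/2) ⇒ n = 2(δ/d)² = 2 × (2.634 / 0.95)² = 15.38.
Round up to the next whole unit.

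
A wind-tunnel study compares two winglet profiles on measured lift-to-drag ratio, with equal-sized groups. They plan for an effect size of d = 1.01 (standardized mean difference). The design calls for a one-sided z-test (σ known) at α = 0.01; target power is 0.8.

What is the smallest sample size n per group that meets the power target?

n = 20 per group

For power 0.8 need Φ(δ − z_{0.01}) = 0.8, so δ = z_{0.01} + z_{0.20} = 2.326 + 0.842 = 3.168.
δ = d·√(n/2) ⇒ n = 2(δ/d)² = 2 × (3.168 / 1.01)² = 19.68.
Rounding up, n = 20 per group.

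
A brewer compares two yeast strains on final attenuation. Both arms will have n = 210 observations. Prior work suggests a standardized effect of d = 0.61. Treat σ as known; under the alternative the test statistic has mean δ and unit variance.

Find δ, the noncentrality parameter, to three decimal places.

δ = d·√(n/2) = 0.61 × √(210/2) = 6.2506

δ ≈ 6.251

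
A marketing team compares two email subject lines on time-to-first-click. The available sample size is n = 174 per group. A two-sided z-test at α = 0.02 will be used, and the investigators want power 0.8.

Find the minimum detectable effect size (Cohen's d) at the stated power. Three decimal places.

Required noncentrality: δ = z_{0.01} + z_{0.20} = 2.326 + 0.842 = 3.168.
(Lower-tail contribution to power is negligible for δ > 0.)
δ = d·√(n/2) ⇒ d = δ/√(n/2) = 3.168/√(174/2) = 0.3396.

d ≈ 0.340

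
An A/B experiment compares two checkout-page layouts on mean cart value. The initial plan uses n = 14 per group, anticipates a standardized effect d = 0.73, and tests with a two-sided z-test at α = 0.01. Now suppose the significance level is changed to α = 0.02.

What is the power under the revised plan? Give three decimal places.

δ = d·√(n/2) = 0.73 × √(14/2) = 1.9314 (unchanged). New critical value: z_{0.01} = 2.326.
Revised power = Φ(δ − 2.326) + Φ(−δ − 2.326) = Φ(-0.395) + Φ(-4.258) = 0.3464 + 0.0000 = 0.3465.

Power ≈ 0.346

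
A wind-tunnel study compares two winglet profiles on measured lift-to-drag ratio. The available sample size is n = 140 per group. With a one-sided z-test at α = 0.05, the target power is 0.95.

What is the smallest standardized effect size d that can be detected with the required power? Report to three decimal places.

Need Φ(δ − 1.645) = 0.95, so δ = 1.645 + 1.645 = 3.290.
δ = d·√(n/2) ⇒ d = δ/√(n/2) = 3.290/√(140/2) = 0.3932.

d ≈ 0.393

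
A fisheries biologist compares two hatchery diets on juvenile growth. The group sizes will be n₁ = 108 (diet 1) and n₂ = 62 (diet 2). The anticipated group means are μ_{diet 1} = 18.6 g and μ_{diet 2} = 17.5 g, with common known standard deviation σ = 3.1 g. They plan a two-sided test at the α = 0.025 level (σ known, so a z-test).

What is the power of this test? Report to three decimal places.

Power ≈ 0.494

Standardized effect: d = |μ_{diet 1} − μ_{diet 2}| / σ = |18.6 − 17.5| / 3.1 = 0.3548
Noncentrality parameter: δ = d / √(1/n₁ + 1/n₂) = 0.3548 / √(1/108 + 1/62) = 2.2270
Critical value for a two-sided test at α = 0.025: z_{α/2} = 2.241.
Power = Φ(δ − 2.241) + Φ(−δ − 2.241) = Φ(-0.014) + Φ(-4.468) = 0.4942 + 0.0000 = 0.4942.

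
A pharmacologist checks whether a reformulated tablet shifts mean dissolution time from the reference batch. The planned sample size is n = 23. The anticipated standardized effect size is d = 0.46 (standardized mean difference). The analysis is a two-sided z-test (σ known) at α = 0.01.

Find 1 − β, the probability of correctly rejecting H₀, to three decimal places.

Noncentrality parameter: δ = d·√n = 0.46 × √23 = 2.2061
Two-sided α = 0.01 → critical value z_{0.005} = 2.576.
Power = Φ(δ − 2.576) + Φ(−δ − 2.576) = Φ(-0.370) + Φ(-4.782) = 0.3558 + 0.0000 = 0.3558.

Power ≈ 0.356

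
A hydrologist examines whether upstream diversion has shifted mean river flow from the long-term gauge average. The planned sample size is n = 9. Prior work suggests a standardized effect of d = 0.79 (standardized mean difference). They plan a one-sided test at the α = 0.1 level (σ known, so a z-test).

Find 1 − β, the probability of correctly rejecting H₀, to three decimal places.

Power ≈ 0.862

Noncentrality parameter: δ = d·√n = 0.79 × √9 = 2.3700
Critical value for a one-sided test at α = 0.1: z_α = 1.282.
Power = Φ(δ − 1.282) = Φ(1.088) = 0.8618.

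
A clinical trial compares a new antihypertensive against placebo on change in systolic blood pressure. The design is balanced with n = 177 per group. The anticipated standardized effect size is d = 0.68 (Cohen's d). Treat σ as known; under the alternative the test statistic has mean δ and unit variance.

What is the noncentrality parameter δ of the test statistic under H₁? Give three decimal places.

δ = d·√(n/2) = 0.68 × √(177/2) = 6.3971

δ ≈ 6.397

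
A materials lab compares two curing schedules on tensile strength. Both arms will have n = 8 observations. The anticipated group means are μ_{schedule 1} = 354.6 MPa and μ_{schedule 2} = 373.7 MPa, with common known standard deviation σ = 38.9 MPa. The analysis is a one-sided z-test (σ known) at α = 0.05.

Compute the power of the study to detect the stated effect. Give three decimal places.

Standardized effect: d = |μ_{schedule 1} − μ_{schedule 2}| / σ = |354.6 − 373.7| / 38.9 = 0.4910
Noncentrality parameter: λ = d·√(n/2) = 0.4910 × √(8/2) = 0.9820
One-sided α = 0.05 → critical value z_{0.05} = 1.645.
Power = P(Z > 1.645 − λ) = Φ(-0.663) = 0.2537.

Power ≈ 0.254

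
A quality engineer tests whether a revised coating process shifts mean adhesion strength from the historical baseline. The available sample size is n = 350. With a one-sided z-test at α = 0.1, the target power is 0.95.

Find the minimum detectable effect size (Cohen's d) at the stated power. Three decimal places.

d ≈ 0.156

Required noncentrality: δ = z_{0.1} + z_{0.05} = 1.282 + 1.645 = 2.926.
δ = d·√n ⇒ d = δ/√n = 2.926/√350 = 0.1564.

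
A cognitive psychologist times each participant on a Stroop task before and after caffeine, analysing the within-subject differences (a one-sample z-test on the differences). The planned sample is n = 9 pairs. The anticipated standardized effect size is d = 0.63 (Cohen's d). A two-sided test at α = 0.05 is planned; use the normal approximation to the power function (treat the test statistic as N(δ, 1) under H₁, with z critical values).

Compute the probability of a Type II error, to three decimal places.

Noncentrality parameter: δ = d·√n = 0.63 × √9 = 1.8900
Critical value for a two-sided test at α = 0.05: z_{α/2} = 1.960.
Power = Φ(δ − 1.960) + Φ(−δ − 1.960) = Φ(-0.070) + Φ(-3.850) = 0.4721 + 0.0001 = 0.4722.
Type II error: β = 1 − power = 1 − 0.4722 = 0.5278.

β ≈ 0.528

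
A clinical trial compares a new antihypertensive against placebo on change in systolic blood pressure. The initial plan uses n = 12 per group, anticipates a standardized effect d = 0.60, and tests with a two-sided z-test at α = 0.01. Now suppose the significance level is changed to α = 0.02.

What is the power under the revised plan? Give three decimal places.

Power ≈ 0.196

δ = d·√(n/2) = 0.60 × √(12/2) = 1.4697 (unchanged). New critical value: z_{0.01} = 2.326.
Revised power = Φ(δ − 2.326) + Φ(−δ − 2.326) = Φ(-0.857) + Φ(-3.796) = 0.1958 + 0.0001 = 0.1959.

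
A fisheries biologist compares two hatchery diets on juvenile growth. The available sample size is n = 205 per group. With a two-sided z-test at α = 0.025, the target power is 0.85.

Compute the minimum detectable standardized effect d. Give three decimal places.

d ≈ 0.324

Need Φ(δ − 2.241) = 0.85, so δ = 2.241 + 1.036 = 3.278.
(Lower-tail contribution to power is negligible for δ > 0.)
δ = d·√(n/2) ⇒ d = δ/√(n/2) = 3.278/√(205/2) = 0.3238.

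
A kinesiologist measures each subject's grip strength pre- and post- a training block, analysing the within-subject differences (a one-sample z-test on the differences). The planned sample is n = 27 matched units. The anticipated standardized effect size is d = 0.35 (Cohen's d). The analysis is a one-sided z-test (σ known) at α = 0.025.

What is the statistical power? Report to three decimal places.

Noncentrality parameter: δ = d·√n = 0.35 × √27 = 1.8187
One-sided α = 0.025 → critical value z_{0.025} = 1.960.
Power = Φ(δ − 1.960) = Φ(-0.141) = 0.4438.

Power ≈ 0.444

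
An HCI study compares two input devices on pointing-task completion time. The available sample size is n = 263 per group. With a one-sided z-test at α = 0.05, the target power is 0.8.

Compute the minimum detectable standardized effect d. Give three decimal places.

Need Φ(δ − 1.645) = 0.8, so δ = 1.645 + 0.842 = 2.486.
δ = d·√(n/2) ⇒ d = δ/√(n/2) = 2.486/√(263/2) = 0.2168.

d ≈ 0.217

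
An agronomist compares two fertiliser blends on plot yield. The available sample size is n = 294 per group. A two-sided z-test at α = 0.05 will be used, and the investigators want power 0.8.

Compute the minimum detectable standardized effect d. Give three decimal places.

Need Φ(δ − 1.960) = 0.8, so δ = 1.960 + 0.842 = 2.802.
(The second rejection-region term Φ(−δ − z_{α/2}) is negligible and dropped.)
δ = d·√(n/2) ⇒ d = δ/√(n/2) = 2.802/√(294/2) = 0.2311.

d ≈ 0.231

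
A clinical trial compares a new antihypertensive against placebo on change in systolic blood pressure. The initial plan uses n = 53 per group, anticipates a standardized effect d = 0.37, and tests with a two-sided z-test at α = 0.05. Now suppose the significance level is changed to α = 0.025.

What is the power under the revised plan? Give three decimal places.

Power ≈ 0.368

δ = d·√(n/2) = 0.37 × √(53/2) = 1.9047 (unchanged). New critical value: z_{0.0125} = 2.241.
Revised power = Φ(δ − 2.241) + Φ(−δ − 2.241) = Φ(-0.337) + Φ(-4.146) = 0.3682 + 0.0000 = 0.3682.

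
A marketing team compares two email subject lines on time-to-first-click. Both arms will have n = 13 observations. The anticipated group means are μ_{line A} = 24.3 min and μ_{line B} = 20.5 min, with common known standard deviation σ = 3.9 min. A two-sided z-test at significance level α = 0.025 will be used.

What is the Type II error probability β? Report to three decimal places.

Standardized effect: d = |μ_{line A} − μ_{line B}| / σ = |24.3 − 20.5| / 3.9 = 0.9744
Noncentrality parameter: δ = d·√(n/2) = 0.9744 × √(13/2) = 2.4841
Two-sided α = 0.025 → critical value z_{0.0125} = 2.241.
Power = Φ(δ − 2.241) + Φ(−δ − 2.241) = Φ(0.243) + Φ(-4.726) = 0.5959 + 0.0000 = 0.5959.
Type II error: β = 1 − power = 1 − 0.5959 = 0.4041.

β ≈ 0.404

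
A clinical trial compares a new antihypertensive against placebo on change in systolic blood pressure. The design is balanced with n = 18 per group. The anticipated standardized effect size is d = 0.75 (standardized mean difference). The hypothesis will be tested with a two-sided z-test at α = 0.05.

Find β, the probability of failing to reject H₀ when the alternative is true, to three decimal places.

β ≈ 0.386

Noncentrality parameter: λ = d·√(n/2) = 0.75 × √(18/2) = 2.2500
Critical value for a two-sided test at α = 0.05: z_{α/2} = 1.960.
Power = Φ(λ − 1.960) + Φ(−λ − 1.960) = Φ(0.290) + Φ(-4.210) = 0.6141 + 0.0000 = 0.6141.
Type II error: β = 1 − power = 1 − 0.6141 = 0.3859.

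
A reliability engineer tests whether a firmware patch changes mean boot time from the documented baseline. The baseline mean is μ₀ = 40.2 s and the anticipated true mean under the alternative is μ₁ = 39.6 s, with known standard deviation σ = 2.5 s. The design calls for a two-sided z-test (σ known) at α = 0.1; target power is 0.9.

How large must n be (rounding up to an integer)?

Standardized effect: d = |μ₁ − μ₀| / σ = |39.6 − 40.2| / 2.5 = 0.2400
Set Φ(δ − 1.645) = 0.9; then δ − 1.645 = Φ⁻¹(0.9) = 1.282, giving δ = 2.926.
(For δ > 0 the lower-tail rejection region contributes negligibly to power, so the one-term inversion is standard.)
δ = d·√n ⇒ n = (δ/d)² = (2.926 / 0.2400)² = 148.68.
Rounding up, n = 149.

n = 149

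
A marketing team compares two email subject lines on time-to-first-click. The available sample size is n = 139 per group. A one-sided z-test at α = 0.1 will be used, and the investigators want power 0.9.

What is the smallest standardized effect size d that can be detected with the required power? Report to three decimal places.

Required noncentrality: δ = z_{0.1} + z_{0.10} = 1.282 + 1.282 = 2.563.
δ = d·√(n/2) ⇒ d = δ/√(n/2) = 2.563/√(139/2) = 0.3074.

d ≈ 0.307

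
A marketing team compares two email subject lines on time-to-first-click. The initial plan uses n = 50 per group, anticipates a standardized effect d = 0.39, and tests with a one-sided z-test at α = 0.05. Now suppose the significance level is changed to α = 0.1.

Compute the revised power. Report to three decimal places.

Power ≈ 0.748

δ = d·√(n/2) = 0.39 × √(50/2) = 1.9500 (unchanged). New critical value: z_{0.1} = 1.282.
Revised power = Φ(δ − 1.282) = Φ(0.668) = 0.7481.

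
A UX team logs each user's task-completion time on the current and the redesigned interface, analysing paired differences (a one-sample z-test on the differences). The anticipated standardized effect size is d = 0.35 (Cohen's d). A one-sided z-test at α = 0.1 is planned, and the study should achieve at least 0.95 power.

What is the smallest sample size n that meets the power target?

For power 0.95 need Φ(δ − z_{0.1}) = 0.95, so δ = z_{0.1} + z_{0.05} = 1.282 + 1.645 = 2.926.
δ = d·√n ⇒ n = (δ/d)² = (2.926 / 0.35)² = 69.91.
Rounding up, n = 70.

n = 70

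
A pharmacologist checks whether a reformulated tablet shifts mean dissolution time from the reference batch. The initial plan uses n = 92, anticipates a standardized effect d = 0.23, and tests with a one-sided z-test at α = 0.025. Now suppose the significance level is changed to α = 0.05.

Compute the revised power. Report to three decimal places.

δ = d·√n = 0.23 × √92 = 2.2061 (unchanged). New critical value: z_{0.05} = 1.645.
Revised power = P(Z > 1.645 − δ) = Φ(0.561) = 0.7127.

Power ≈ 0.713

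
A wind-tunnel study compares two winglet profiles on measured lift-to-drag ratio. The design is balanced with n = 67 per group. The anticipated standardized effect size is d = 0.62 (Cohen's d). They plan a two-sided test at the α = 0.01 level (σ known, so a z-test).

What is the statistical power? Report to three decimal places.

Power ≈ 0.844

Noncentrality parameter: δ = d·√(n/2) = 0.62 × √(67/2) = 3.5885
Critical value for a two-sided test at α = 0.01: z_{α/2} = 2.576.
Power = Φ(δ − 2.576) + Φ(−δ − 2.576) = Φ(1.013) + Φ(-6.164) = 0.8444 + 0.0000 = 0.8444.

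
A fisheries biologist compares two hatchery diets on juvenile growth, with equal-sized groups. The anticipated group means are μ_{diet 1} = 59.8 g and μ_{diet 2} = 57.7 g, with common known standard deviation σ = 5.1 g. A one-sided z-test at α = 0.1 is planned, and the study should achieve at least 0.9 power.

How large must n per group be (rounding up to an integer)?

Standardized effect: d = |μ_{diet 1} − μ_{diet 2}| / σ = |59.8 − 57.7| / 5.1 = 0.4118
For power 0.9 need Φ(δ − z_{0.1}) = 0.9, so δ = z_{0.1} + z_{0.10} = 1.282 + 1.282 = 2.563.
δ = d·√(n/2) ⇒ n = 2(δ/d)² = 2 × (2.563 / 0.4118)² = 77.49.
Round up to the next whole unit.

n = 78 per group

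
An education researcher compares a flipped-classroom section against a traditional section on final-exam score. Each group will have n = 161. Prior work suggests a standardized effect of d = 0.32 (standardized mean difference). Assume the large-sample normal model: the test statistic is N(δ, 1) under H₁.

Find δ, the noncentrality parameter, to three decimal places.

δ ≈ 2.871

δ = d·√(n/2) = 0.32 × √(161/2) = 2.8711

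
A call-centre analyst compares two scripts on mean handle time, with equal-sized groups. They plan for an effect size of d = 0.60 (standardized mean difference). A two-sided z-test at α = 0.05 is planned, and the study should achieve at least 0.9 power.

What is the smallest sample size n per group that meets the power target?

For power 0.9 need Φ(δ − z_{0.025}) = 0.9, so δ = z_{0.025} + z_{0.10} = 1.960 + 1.282 = 3.242.
(The Φ(−δ − z_{α/2}) term is vanishingly small for δ > 0 and is dropped in the standard sample-size formula.)
δ = d·√(n/2) ⇒ n = 2(δ/d)² = 2 × (3.242 / 0.60)² = 58.37.
Round up to the next whole unit.

n = 59 per group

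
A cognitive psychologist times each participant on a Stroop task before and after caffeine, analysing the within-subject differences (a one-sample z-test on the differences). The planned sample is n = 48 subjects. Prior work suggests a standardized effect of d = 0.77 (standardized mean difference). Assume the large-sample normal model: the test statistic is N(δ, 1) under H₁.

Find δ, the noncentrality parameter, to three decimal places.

δ = d·√n = 0.77 × √48 = 5.3347

δ ≈ 5.335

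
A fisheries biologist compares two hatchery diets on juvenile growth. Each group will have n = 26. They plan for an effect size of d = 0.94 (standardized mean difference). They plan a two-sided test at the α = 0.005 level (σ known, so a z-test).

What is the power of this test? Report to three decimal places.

Noncentrality parameter: λ = d·√(n/2) = 0.94 × √(26/2) = 3.3892
Critical value for a two-sided test at α = 0.005: z_{α/2} = 2.807.
Power = Φ(λ − 2.807) + Φ(−λ − 2.807) = Φ(0.582) + Φ(-6.196) = 0.7198 + 0.0000 = 0.7198.

Power ≈ 0.720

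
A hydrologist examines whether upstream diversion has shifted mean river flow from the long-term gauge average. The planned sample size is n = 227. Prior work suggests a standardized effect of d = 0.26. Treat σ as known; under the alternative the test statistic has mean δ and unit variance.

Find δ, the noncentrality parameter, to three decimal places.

δ ≈ 3.917

δ = d·√n = 0.26 × √227 = 3.9173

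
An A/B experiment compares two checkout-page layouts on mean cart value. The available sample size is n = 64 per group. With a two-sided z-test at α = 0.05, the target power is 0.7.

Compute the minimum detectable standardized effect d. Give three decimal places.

d ≈ 0.439

Required noncentrality: δ = z_{0.025} + z_{0.30} = 1.960 + 0.524 = 2.484.
(The second rejection-region term Φ(−δ − z_{α/2}) is negligible and dropped.)
δ = d·√(n/2) ⇒ d = δ/√(n/2) = 2.484/√(64/2) = 0.4392.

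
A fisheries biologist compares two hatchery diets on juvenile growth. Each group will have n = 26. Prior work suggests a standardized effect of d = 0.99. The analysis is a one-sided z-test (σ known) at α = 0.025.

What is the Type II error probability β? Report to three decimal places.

β ≈ 0.054

Noncentrality parameter: δ = d·√(n/2) = 0.99 × √(26/2) = 3.5695
One-sided α = 0.025 → critical value z_{0.025} = 1.960.
Power = P(Z > 1.960 − δ) = Φ(1.610) = 0.9462.
Type II error: β = 1 − power = 1 − 0.9462 = 0.0538.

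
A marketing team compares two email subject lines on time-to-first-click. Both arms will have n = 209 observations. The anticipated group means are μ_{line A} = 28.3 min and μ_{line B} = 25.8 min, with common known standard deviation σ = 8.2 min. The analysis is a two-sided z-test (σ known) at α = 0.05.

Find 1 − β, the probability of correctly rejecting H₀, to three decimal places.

Power ≈ 0.876

Standardized effect: d = |μ_{line A} − μ_{line B}| / σ = |28.3 − 25.8| / 8.2 = 0.3049
Noncentrality parameter: δ = d·√(n/2) = 0.3049 × √(209/2) = 3.1166
Critical value for a two-sided test at α = 0.05: z_{α/2} = 1.960.
Power = Φ(δ − 1.960) + Φ(−δ − 1.960) = Φ(1.157) + Φ(-5.077) = 0.8763 + 0.0000 = 0.8763.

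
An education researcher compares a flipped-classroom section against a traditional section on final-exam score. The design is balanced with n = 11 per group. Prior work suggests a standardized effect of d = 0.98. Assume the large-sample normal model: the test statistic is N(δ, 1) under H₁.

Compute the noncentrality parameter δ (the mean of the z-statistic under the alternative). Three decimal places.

The noncentrality parameter scales effect size by the design's sample-size factor: δ = d·√(n/2) = 0.98 × √(11/2) = 2.2983

δ ≈ 2.298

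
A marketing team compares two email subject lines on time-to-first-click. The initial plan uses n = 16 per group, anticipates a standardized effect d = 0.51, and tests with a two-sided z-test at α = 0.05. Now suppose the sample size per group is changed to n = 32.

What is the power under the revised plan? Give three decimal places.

With n = 32 per group: δ = d·√(n/2) = 0.51 × √(32/2) = 2.0400. Critical value z_{0.025} = 1.960.
Revised power = Φ(δ − 1.960) + Φ(−δ − 1.960) = Φ(0.080) + Φ(-4.000) = 0.5319 + 0.0000 = 0.5319.

Power ≈ 0.532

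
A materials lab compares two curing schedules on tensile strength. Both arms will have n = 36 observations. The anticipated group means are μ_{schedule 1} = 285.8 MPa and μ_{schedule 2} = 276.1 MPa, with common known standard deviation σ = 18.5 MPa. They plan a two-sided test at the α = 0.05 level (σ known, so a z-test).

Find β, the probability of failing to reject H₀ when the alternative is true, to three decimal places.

Standardized effect: d = |μ_{schedule 1} − μ_{schedule 2}| / σ = |285.8 − 276.1| / 18.5 = 0.5243
Noncentrality parameter: δ = d·√(n/2) = 0.5243 × √(36/2) = 2.2245
Two-sided α = 0.05 → critical value z_{0.025} = 1.960.
Power = Φ(δ − 1.960) + Φ(−δ − 1.960) = Φ(0.265) + Φ(-4.184) = 0.6043 + 0.0000 = 0.6043.
Type II error: β = 1 − power = 1 − 0.6043 = 0.3957.

β ≈ 0.396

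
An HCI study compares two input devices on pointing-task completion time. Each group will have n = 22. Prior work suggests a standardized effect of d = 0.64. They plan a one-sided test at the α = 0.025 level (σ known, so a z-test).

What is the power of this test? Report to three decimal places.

Power ≈ 0.565

Noncentrality parameter: λ = d·√(n/2) = 0.64 × √(22/2) = 2.1226
Critical value for a one-sided test at α = 0.025: z_α = 1.960.
Power = Φ(λ − 1.960) = Φ(0.163) = 0.5646.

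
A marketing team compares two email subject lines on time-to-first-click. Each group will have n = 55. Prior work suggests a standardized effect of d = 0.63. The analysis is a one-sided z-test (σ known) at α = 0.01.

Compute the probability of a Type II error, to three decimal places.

β ≈ 0.164

Noncentrality parameter: δ = d·√(n/2) = 0.63 × √(55/2) = 3.3037
One-sided α = 0.01 → critical value z_{0.01} = 2.326.
Power = P(Z > 2.326 − δ) = Φ(0.977) = 0.8358.
Type II error: β = 1 − power = 1 − 0.8358 = 0.1642.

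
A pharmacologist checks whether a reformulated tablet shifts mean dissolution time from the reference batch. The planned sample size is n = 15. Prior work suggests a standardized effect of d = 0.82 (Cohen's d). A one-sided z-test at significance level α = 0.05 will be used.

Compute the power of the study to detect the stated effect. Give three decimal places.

Power ≈ 0.937

Noncentrality parameter: δ = d·√n = 0.82 × √15 = 3.1758
One-sided α = 0.05 → critical value z_{0.05} = 1.645.
Power = Φ(δ − 1.645) = Φ(1.531) = 0.9371.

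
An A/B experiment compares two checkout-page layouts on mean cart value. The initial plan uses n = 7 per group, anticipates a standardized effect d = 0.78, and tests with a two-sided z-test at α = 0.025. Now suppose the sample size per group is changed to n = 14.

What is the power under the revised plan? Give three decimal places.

With n = 14 per group: δ = d·√(n/2) = 0.78 × √(14/2) = 2.0637. Critical value z_{0.0125} = 2.241.
Revised power = Φ(δ − 2.241) + Φ(−δ − 2.241) = Φ(-0.178) + Φ(-4.305) = 0.4295 + 0.0000 = 0.4295.

Power ≈ 0.429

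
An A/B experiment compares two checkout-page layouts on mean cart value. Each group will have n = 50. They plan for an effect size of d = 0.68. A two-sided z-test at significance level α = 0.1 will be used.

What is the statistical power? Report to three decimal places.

Noncentrality parameter: δ = d·√(n/2) = 0.68 × √(50/2) = 3.4000
Critical value for a two-sided test at α = 0.1: z_{α/2} = 1.645.
Power = Φ(δ − 1.645) + Φ(−δ − 1.645) = Φ(1.755) + Φ(-5.045) = 0.9604 + 0.0000 = 0.9604.

Power ≈ 0.960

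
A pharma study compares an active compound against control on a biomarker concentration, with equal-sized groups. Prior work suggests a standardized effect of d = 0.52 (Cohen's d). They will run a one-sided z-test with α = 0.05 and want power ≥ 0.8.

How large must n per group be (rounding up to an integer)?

n = 46 per group

For power 0.8 need Φ(δ − z_{0.05}) = 0.8, so δ = z_{0.05} + z_{0.20} = 1.645 + 0.842 = 2.486.
δ = d·√(n/2) ⇒ n = 2(δ/d)² = 2 × (2.486 / 0.52)² = 45.73.
Rounding up, n = 46 per group.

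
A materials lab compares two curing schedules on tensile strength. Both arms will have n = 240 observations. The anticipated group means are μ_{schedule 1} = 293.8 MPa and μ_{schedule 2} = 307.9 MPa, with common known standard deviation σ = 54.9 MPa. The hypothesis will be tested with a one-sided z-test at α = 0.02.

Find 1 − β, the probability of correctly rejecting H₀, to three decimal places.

Standardized effect: d = |μ_{schedule 1} − μ_{schedule 2}| / σ = |293.8 − 307.9| / 54.9 = 0.2568
Noncentrality parameter: δ = d·√(n/2) = 0.2568 × √(240/2) = 2.8134
One-sided α = 0.02 → critical value z_{0.02} = 2.054.
Power = P(Z > 2.054 − δ) = Φ(0.760) = 0.7763.

Power ≈ 0.776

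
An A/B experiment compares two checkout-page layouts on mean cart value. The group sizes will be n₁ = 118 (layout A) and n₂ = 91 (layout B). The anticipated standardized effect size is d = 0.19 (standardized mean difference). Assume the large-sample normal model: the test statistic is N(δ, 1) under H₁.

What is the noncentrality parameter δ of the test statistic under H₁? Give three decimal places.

The noncentrality parameter scales effect size by the design's sample-size factor: δ = d / √(1/n₁ + 1/n₂) = 0.19 / √(1/118 + 1/91) = 1.3619

δ ≈ 1.362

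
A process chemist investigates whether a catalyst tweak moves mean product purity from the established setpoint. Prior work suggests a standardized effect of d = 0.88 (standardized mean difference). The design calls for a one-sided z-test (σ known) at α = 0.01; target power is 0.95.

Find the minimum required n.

n = 21

For power 0.95 need Φ(δ − z_{0.01}) = 0.95, so δ = z_{0.01} + z_{0.05} = 2.326 + 1.645 = 3.971.
δ = d·√n ⇒ n = (δ/d)² = (3.971 / 0.88)² = 20.36.
Rounding up, n = 21.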